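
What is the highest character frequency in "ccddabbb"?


Input: ccddabbb
Character counts:
  'a': 1
  'b': 3
  'c': 2
  'd': 2
Maximum frequency: 3

3


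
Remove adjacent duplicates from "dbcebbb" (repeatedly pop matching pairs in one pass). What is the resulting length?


Input: dbcebbb
Stack-based adjacent duplicate removal:
  Read 'd': push. Stack: d
  Read 'b': push. Stack: db
  Read 'c': push. Stack: dbc
  Read 'e': push. Stack: dbce
  Read 'b': push. Stack: dbceb
  Read 'b': matches stack top 'b' => pop. Stack: dbce
  Read 'b': push. Stack: dbceb
Final stack: "dbceb" (length 5)

5


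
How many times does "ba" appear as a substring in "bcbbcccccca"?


Searching for "ba" in "bcbbcccccca"
Scanning each position:
  Position 0: "bc" => no
  Position 1: "cb" => no
  Position 2: "bb" => no
  Position 3: "bc" => no
  Position 4: "cc" => no
  Position 5: "cc" => no
  Position 6: "cc" => no
  Position 7: "cc" => no
  Position 8: "cc" => no
  Position 9: "ca" => no
Total occurrences: 0

0


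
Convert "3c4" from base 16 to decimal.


Input: "3c4" in base 16
Positional expansion:
  Digit '3' (value 3) x 16^2 = 768
  Digit 'c' (value 12) x 16^1 = 192
  Digit '4' (value 4) x 16^0 = 4
Sum = 964

964


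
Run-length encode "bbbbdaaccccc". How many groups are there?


Input: bbbbdaaccccc
Scanning for consecutive runs:
  Group 1: 'b' x 4 (positions 0-3)
  Group 2: 'd' x 1 (positions 4-4)
  Group 3: 'a' x 2 (positions 5-6)
  Group 4: 'c' x 5 (positions 7-11)
Total groups: 4

4


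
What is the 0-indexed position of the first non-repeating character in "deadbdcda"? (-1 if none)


Input: deadbdcda
Character frequencies:
  'a': 2
  'b': 1
  'c': 1
  'd': 4
  'e': 1
Scanning left to right for freq == 1:
  Position 0 ('d'): freq=4, skip
  Position 1 ('e'): unique! => answer = 1

1


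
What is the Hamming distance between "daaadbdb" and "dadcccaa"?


Comparing "daaadbdb" and "dadcccaa" position by position:
  Position 0: 'd' vs 'd' => same
  Position 1: 'a' vs 'a' => same
  Position 2: 'a' vs 'd' => differ
  Position 3: 'a' vs 'c' => differ
  Position 4: 'd' vs 'c' => differ
  Position 5: 'b' vs 'c' => differ
  Position 6: 'd' vs 'a' => differ
  Position 7: 'b' vs 'a' => differ
Total differences (Hamming distance): 6

6


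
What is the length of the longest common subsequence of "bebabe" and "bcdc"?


LCS of "bebabe" and "bcdc"
DP table:
           b    c    d    c
      0    0    0    0    0
  b   0    1    1    1    1
  e   0    1    1    1    1
  b   0    1    1    1    1
  a   0    1    1    1    1
  b   0    1    1    1    1
  e   0    1    1    1    1
LCS length = dp[6][4] = 1

1


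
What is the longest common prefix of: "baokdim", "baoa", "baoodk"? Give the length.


Words: baokdim, baoa, baoodk
  Position 0: all 'b' => match
  Position 1: all 'a' => match
  Position 2: all 'o' => match
  Position 3: ('k', 'a', 'o') => mismatch, stop
LCP = "bao" (length 3)

3


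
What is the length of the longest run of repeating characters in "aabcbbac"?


Input: "aabcbbac"
Scanning for longest run:
  Position 1 ('a'): continues run of 'a', length=2
  Position 2 ('b'): new char, reset run to 1
  Position 3 ('c'): new char, reset run to 1
  Position 4 ('b'): new char, reset run to 1
  Position 5 ('b'): continues run of 'b', length=2
  Position 6 ('a'): new char, reset run to 1
  Position 7 ('c'): new char, reset run to 1
Longest run: 'a' with length 2

2


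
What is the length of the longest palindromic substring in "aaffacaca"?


Input: "aaffacaca"
Checking substrings for palindromes:
  [4:9] "acaca" (len 5) => palindrome
  [1:5] "affa" (len 4) => palindrome
  [4:7] "aca" (len 3) => palindrome
  [5:8] "cac" (len 3) => palindrome
  [6:9] "aca" (len 3) => palindrome
  [0:2] "aa" (len 2) => palindrome
Longest palindromic substring: "acaca" with length 5

5


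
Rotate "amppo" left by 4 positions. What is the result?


Input: "amppo", rotate left by 4
First 4 characters: "ampp"
Remaining characters: "o"
Concatenate remaining + first: "o" + "ampp" = "oampp"

oampp


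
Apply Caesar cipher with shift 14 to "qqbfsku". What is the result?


Caesar cipher: shift "qqbfsku" by 14
  'q' (pos 16) + 14 = pos 4 = 'e'
  'q' (pos 16) + 14 = pos 4 = 'e'
  'b' (pos 1) + 14 = pos 15 = 'p'
  'f' (pos 5) + 14 = pos 19 = 't'
  's' (pos 18) + 14 = pos 6 = 'g'
  'k' (pos 10) + 14 = pos 24 = 'y'
  'u' (pos 20) + 14 = pos 8 = 'i'
Result: eeptgyi

eeptgyi


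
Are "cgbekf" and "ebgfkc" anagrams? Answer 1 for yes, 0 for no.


Strings: "cgbekf", "ebgfkc"
Sorted first:  bcefgk
Sorted second: bcefgk
Sorted forms match => anagrams

1


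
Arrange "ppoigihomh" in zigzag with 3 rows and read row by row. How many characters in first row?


Zigzag "ppoigihomh" into 3 rows:
Placing characters:
  'p' => row 0
  'p' => row 1
  'o' => row 2
  'i' => row 1
  'g' => row 0
  'i' => row 1
  'h' => row 2
  'o' => row 1
  'm' => row 0
  'h' => row 1
Rows:
  Row 0: "pgm"
  Row 1: "piioh"
  Row 2: "oh"
First row length: 3

3


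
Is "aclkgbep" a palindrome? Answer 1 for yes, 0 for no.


Input: aclkgbep
Reversed: pebgklca
  Compare pos 0 ('a') with pos 7 ('p'): MISMATCH
  Compare pos 1 ('c') with pos 6 ('e'): MISMATCH
  Compare pos 2 ('l') with pos 5 ('b'): MISMATCH
  Compare pos 3 ('k') with pos 4 ('g'): MISMATCH
Result: not a palindrome

0


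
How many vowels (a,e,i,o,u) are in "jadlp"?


Input: jadlp
Checking each character:
  'j' at position 0: consonant
  'a' at position 1: vowel (running total: 1)
  'd' at position 2: consonant
  'l' at position 3: consonant
  'p' at position 4: consonant
Total vowels: 1

1


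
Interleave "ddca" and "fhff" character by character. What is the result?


Interleaving "ddca" and "fhff":
  Position 0: 'd' from first, 'f' from second => "df"
  Position 1: 'd' from first, 'h' from second => "dh"
  Position 2: 'c' from first, 'f' from second => "cf"
  Position 3: 'a' from first, 'f' from second => "af"
Result: dfdhcfaf

dfdhcfaf


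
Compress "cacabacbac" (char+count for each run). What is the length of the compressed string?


Input: cacabacbac
Runs:
  'c' x 1 => "c1"
  'a' x 1 => "a1"
  'c' x 1 => "c1"
  'a' x 1 => "a1"
  'b' x 1 => "b1"
  'a' x 1 => "a1"
  'c' x 1 => "c1"
  'b' x 1 => "b1"
  'a' x 1 => "a1"
  'c' x 1 => "c1"
Compressed: "c1a1c1a1b1a1c1b1a1c1"
Compressed length: 20

20


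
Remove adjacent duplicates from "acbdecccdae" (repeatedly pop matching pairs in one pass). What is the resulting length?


Input: acbdecccdae
Stack-based adjacent duplicate removal:
  Read 'a': push. Stack: a
  Read 'c': push. Stack: ac
  Read 'b': push. Stack: acb
  Read 'd': push. Stack: acbd
  Read 'e': push. Stack: acbde
  Read 'c': push. Stack: acbdec
  Read 'c': matches stack top 'c' => pop. Stack: acbde
  Read 'c': push. Stack: acbdec
  Read 'd': push. Stack: acbdecd
  Read 'a': push. Stack: acbdecda
  Read 'e': push. Stack: acbdecdae
Final stack: "acbdecdae" (length 9)

9


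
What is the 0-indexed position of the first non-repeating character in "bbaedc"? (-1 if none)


Input: bbaedc
Character frequencies:
  'a': 1
  'b': 2
  'c': 1
  'd': 1
  'e': 1
Scanning left to right for freq == 1:
  Position 0 ('b'): freq=2, skip
  Position 1 ('b'): freq=2, skip
  Position 2 ('a'): unique! => answer = 2

2


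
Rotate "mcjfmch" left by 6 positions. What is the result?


Input: "mcjfmch", rotate left by 6
First 6 characters: "mcjfmc"
Remaining characters: "h"
Concatenate remaining + first: "h" + "mcjfmc" = "hmcjfmc"

hmcjfmc


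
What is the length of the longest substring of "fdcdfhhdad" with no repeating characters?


Input: "fdcdfhhdad"
Sliding window (track last position of each char):
  Position 0 ('f'): window [0,0] length 1 -- new best
  Position 1 ('d'): window [0,1] length 2 -- new best
  Position 2 ('c'): window [0,2] length 3 -- new best
  Position 3 ('d'): repeat (last at 1), move window start to 2
  Position 3 ('d'): window [2,3] length 2
  Position 4 ('f'): window [2,4] length 3
  Position 5 ('h'): window [2,5] length 4 -- new best
  Position 6 ('h'): repeat (last at 5), move window start to 6
  Position 6 ('h'): window [6,6] length 1
  Position 7 ('d'): window [6,7] length 2
  Position 8 ('a'): window [6,8] length 3
  Position 9 ('d'): repeat (last at 7), move window start to 8
  Position 9 ('d'): window [8,9] length 2
Longest substring with no repeats: "cdfh" with length 4

4


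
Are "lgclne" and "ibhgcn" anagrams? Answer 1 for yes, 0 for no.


Strings: "lgclne", "ibhgcn"
Sorted first:  ceglln
Sorted second: bcghin
Differ at position 0: 'c' vs 'b' => not anagrams

0


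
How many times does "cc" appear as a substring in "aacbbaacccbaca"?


Searching for "cc" in "aacbbaacccbaca"
Scanning each position:
  Position 0: "aa" => no
  Position 1: "ac" => no
  Position 2: "cb" => no
  Position 3: "bb" => no
  Position 4: "ba" => no
  Position 5: "aa" => no
  Position 6: "ac" => no
  Position 7: "cc" => MATCH
  Position 8: "cc" => MATCH
  Position 9: "cb" => no
  Position 10: "ba" => no
  Position 11: "ac" => no
  Position 12: "ca" => no
Total occurrences: 2

2


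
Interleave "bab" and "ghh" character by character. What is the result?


Interleaving "bab" and "ghh":
  Position 0: 'b' from first, 'g' from second => "bg"
  Position 1: 'a' from first, 'h' from second => "ah"
  Position 2: 'b' from first, 'h' from second => "bh"
Result: bgahbh

bgahbh


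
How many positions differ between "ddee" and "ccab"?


Comparing "ddee" and "ccab" position by position:
  Position 0: 'd' vs 'c' => DIFFER
  Position 1: 'd' vs 'c' => DIFFER
  Position 2: 'e' vs 'a' => DIFFER
  Position 3: 'e' vs 'b' => DIFFER
Positions that differ: 4

4


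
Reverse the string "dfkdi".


Input: dfkdi
Reading characters right to left:
  Position 4: 'i'
  Position 3: 'd'
  Position 2: 'k'
  Position 1: 'f'
  Position 0: 'd'
Reversed: idkfd

idkfd


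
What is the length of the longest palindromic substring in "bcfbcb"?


Input: "bcfbcb"
Checking substrings for palindromes:
  [3:6] "bcb" (len 3) => palindrome
Longest palindromic substring: "bcb" with length 3

3


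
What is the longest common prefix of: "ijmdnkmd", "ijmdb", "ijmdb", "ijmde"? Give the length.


Words: ijmdnkmd, ijmdb, ijmdb, ijmde
  Position 0: all 'i' => match
  Position 1: all 'j' => match
  Position 2: all 'm' => match
  Position 3: all 'd' => match
  Position 4: ('n', 'b', 'b', 'e') => mismatch, stop
LCP = "ijmd" (length 4)

4


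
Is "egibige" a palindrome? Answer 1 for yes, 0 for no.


Input: egibige
Reversed: egibige
  Compare pos 0 ('e') with pos 6 ('e'): match
  Compare pos 1 ('g') with pos 5 ('g'): match
  Compare pos 2 ('i') with pos 4 ('i'): match
Result: palindrome

1


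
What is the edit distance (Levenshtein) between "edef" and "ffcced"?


Computing edit distance: "edef" -> "ffcced"
DP table:
           f    f    c    c    e    d
      0    1    2    3    4    5    6
  e   1    1    2    3    4    4    5
  d   2    2    2    3    4    5    4
  e   3    3    3    3    4    4    5
  f   4    3    3    4    4    5    5
Edit distance = dp[4][6] = 5

5


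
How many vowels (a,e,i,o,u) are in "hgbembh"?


Input: hgbembh
Checking each character:
  'h' at position 0: consonant
  'g' at position 1: consonant
  'b' at position 2: consonant
  'e' at position 3: vowel (running total: 1)
  'm' at position 4: consonant
  'b' at position 5: consonant
  'h' at position 6: consonant
Total vowels: 1

1


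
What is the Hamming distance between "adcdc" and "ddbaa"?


Comparing "adcdc" and "ddbaa" position by position:
  Position 0: 'a' vs 'd' => differ
  Position 1: 'd' vs 'd' => same
  Position 2: 'c' vs 'b' => differ
  Position 3: 'd' vs 'a' => differ
  Position 4: 'c' vs 'a' => differ
Total differences (Hamming distance): 4

4


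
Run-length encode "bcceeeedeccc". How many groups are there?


Input: bcceeeedeccc
Scanning for consecutive runs:
  Group 1: 'b' x 1 (positions 0-0)
  Group 2: 'c' x 2 (positions 1-2)
  Group 3: 'e' x 4 (positions 3-6)
  Group 4: 'd' x 1 (positions 7-7)
  Group 5: 'e' x 1 (positions 8-8)
  Group 6: 'c' x 3 (positions 9-11)
Total groups: 6

6


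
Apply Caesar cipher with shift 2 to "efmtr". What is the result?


Caesar cipher: shift "efmtr" by 2
  'e' (pos 4) + 2 = pos 6 = 'g'
  'f' (pos 5) + 2 = pos 7 = 'h'
  'm' (pos 12) + 2 = pos 14 = 'o'
  't' (pos 19) + 2 = pos 21 = 'v'
  'r' (pos 17) + 2 = pos 19 = 't'
Result: ghovt

ghovt


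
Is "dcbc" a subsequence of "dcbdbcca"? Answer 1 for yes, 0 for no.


Check if "dcbc" is a subsequence of "dcbdbcca"
Greedy scan:
  Position 0 ('d'): matches sub[0] = 'd'
  Position 1 ('c'): matches sub[1] = 'c'
  Position 2 ('b'): matches sub[2] = 'b'
  Position 3 ('d'): no match needed
  Position 4 ('b'): no match needed
  Position 5 ('c'): matches sub[3] = 'c'
  Position 6 ('c'): no match needed
  Position 7 ('a'): no match needed
All 4 characters matched => is a subsequence

1


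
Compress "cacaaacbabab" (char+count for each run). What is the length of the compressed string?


Input: cacaaacbabab
Runs:
  'c' x 1 => "c1"
  'a' x 1 => "a1"
  'c' x 1 => "c1"
  'a' x 3 => "a3"
  'c' x 1 => "c1"
  'b' x 1 => "b1"
  'a' x 1 => "a1"
  'b' x 1 => "b1"
  'a' x 1 => "a1"
  'b' x 1 => "b1"
Compressed: "c1a1c1a3c1b1a1b1a1b1"
Compressed length: 20

20


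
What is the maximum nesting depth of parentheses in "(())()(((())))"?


Input: "(())()(((())))"
Tracking depth:
  Position 0 '(': depth becomes 1
  Position 1 '(': depth becomes 2
  Position 2 ')': depth becomes 1
  Position 3 ')': depth becomes 0
  Position 4 '(': depth becomes 1
  Position 5 ')': depth becomes 0
  Position 6 '(': depth becomes 1
  Position 7 '(': depth becomes 2
  Position 8 '(': depth becomes 3
  Position 9 '(': depth becomes 4
  Position 10 ')': depth becomes 3
  Position 11 ')': depth becomes 2
  Position 12 ')': depth becomes 1
  Position 13 ')': depth becomes 0
Maximum depth reached: 4

4


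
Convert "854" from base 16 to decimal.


Input: "854" in base 16
Positional expansion:
  Digit '8' (value 8) x 16^2 = 2048
  Digit '5' (value 5) x 16^1 = 80
  Digit '4' (value 4) x 16^0 = 4
Sum = 2132

2132


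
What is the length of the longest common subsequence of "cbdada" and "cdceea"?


LCS of "cbdada" and "cdceea"
DP table:
           c    d    c    e    e    a
      0    0    0    0    0    0    0
  c   0    1    1    1    1    1    1
  b   0    1    1    1    1    1    1
  d   0    1    2    2    2    2    2
  a   0    1    2    2    2    2    3
  d   0    1    2    2    2    2    3
  a   0    1    2    2    2    2    3
LCS length = dp[6][6] = 3

3


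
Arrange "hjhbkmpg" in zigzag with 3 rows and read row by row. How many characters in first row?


Zigzag "hjhbkmpg" into 3 rows:
Placing characters:
  'h' => row 0
  'j' => row 1
  'h' => row 2
  'b' => row 1
  'k' => row 0
  'm' => row 1
  'p' => row 2
  'g' => row 1
Rows:
  Row 0: "hk"
  Row 1: "jbmg"
  Row 2: "hp"
First row length: 2

2


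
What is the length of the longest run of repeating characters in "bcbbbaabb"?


Input: "bcbbbaabb"
Scanning for longest run:
  Position 1 ('c'): new char, reset run to 1
  Position 2 ('b'): new char, reset run to 1
  Position 3 ('b'): continues run of 'b', length=2
  Position 4 ('b'): continues run of 'b', length=3
  Position 5 ('a'): new char, reset run to 1
  Position 6 ('a'): continues run of 'a', length=2
  Position 7 ('b'): new char, reset run to 1
  Position 8 ('b'): continues run of 'b', length=2
Longest run: 'b' with length 3

3


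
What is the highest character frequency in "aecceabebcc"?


Input: aecceabebcc
Character counts:
  'a': 2
  'b': 2
  'c': 4
  'e': 3
Maximum frequency: 4

4


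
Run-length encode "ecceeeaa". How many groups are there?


Input: ecceeeaa
Scanning for consecutive runs:
  Group 1: 'e' x 1 (positions 0-0)
  Group 2: 'c' x 2 (positions 1-2)
  Group 3: 'e' x 3 (positions 3-5)
  Group 4: 'a' x 2 (positions 6-7)
Total groups: 4

4


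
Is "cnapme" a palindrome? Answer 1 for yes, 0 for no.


Input: cnapme
Reversed: empanc
  Compare pos 0 ('c') with pos 5 ('e'): MISMATCH
  Compare pos 1 ('n') with pos 4 ('m'): MISMATCH
  Compare pos 2 ('a') with pos 3 ('p'): MISMATCH
Result: not a palindrome

0


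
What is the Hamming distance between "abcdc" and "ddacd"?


Comparing "abcdc" and "ddacd" position by position:
  Position 0: 'a' vs 'd' => differ
  Position 1: 'b' vs 'd' => differ
  Position 2: 'c' vs 'a' => differ
  Position 3: 'd' vs 'c' => differ
  Position 4: 'c' vs 'd' => differ
Total differences (Hamming distance): 5

5


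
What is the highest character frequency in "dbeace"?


Input: dbeace
Character counts:
  'a': 1
  'b': 1
  'c': 1
  'd': 1
  'e': 2
Maximum frequency: 2

2


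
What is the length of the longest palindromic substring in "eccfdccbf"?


Input: "eccfdccbf"
Checking substrings for palindromes:
  [1:3] "cc" (len 2) => palindrome
  [5:7] "cc" (len 2) => palindrome
Longest palindromic substring: "cc" with length 2

2


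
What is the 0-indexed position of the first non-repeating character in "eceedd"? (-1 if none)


Input: eceedd
Character frequencies:
  'c': 1
  'd': 2
  'e': 3
Scanning left to right for freq == 1:
  Position 0 ('e'): freq=3, skip
  Position 1 ('c'): unique! => answer = 1

1


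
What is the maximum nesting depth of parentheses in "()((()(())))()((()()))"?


Input: "()((()(())))()((()()))"
Tracking depth:
  Position 0 '(': depth becomes 1
  Position 1 ')': depth becomes 0
  Position 2 '(': depth becomes 1
  Position 3 '(': depth becomes 2
  Position 4 '(': depth becomes 3
  Position 5 ')': depth becomes 2
  Position 6 '(': depth becomes 3
  Position 7 '(': depth becomes 4
  Position 8 ')': depth becomes 3
  Position 9 ')': depth becomes 2
  Position 10 ')': depth becomes 1
  Position 11 ')': depth becomes 0
  Position 12 '(': depth becomes 1
  Position 13 ')': depth becomes 0
  Position 14 '(': depth becomes 1
  Position 15 '(': depth becomes 2
  Position 16 '(': depth becomes 3
  Position 17 ')': depth becomes 2
  Position 18 '(': depth becomes 3
  Position 19 ')': depth becomes 2
  Position 20 ')': depth becomes 1
  Position 21 ')': depth becomes 0
Maximum depth reached: 4

4


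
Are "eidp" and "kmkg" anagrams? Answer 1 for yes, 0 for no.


Strings: "eidp", "kmkg"
Sorted first:  deip
Sorted second: gkkm
Differ at position 0: 'd' vs 'g' => not anagrams

0


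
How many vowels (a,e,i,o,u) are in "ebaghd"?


Input: ebaghd
Checking each character:
  'e' at position 0: vowel (running total: 1)
  'b' at position 1: consonant
  'a' at position 2: vowel (running total: 2)
  'g' at position 3: consonant
  'h' at position 4: consonant
  'd' at position 5: consonant
Total vowels: 2

2


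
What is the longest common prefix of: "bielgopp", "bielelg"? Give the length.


Words: bielgopp, bielelg
  Position 0: all 'b' => match
  Position 1: all 'i' => match
  Position 2: all 'e' => match
  Position 3: all 'l' => match
  Position 4: ('g', 'e') => mismatch, stop
LCP = "biel" (length 4)

4


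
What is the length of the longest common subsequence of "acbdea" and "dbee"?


LCS of "acbdea" and "dbee"
DP table:
           d    b    e    e
      0    0    0    0    0
  a   0    0    0    0    0
  c   0    0    0    0    0
  b   0    0    1    1    1
  d   0    1    1    1    1
  e   0    1    1    2    2
  a   0    1    1    2    2
LCS length = dp[6][4] = 2

2


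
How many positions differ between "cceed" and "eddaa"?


Comparing "cceed" and "eddaa" position by position:
  Position 0: 'c' vs 'e' => DIFFER
  Position 1: 'c' vs 'd' => DIFFER
  Position 2: 'e' vs 'd' => DIFFER
  Position 3: 'e' vs 'a' => DIFFER
  Position 4: 'd' vs 'a' => DIFFER
Positions that differ: 5

5


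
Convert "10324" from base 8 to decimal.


Input: "10324" in base 8
Positional expansion:
  Digit '1' (value 1) x 8^4 = 4096
  Digit '0' (value 0) x 8^3 = 0
  Digit '3' (value 3) x 8^2 = 192
  Digit '2' (value 2) x 8^1 = 16
  Digit '4' (value 4) x 8^0 = 4
Sum = 4308

4308


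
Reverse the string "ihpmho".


Input: ihpmho
Reading characters right to left:
  Position 5: 'o'
  Position 4: 'h'
  Position 3: 'm'
  Position 2: 'p'
  Position 1: 'h'
  Position 0: 'i'
Reversed: ohmphi

ohmphi


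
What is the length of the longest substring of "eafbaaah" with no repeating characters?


Input: "eafbaaah"
Sliding window (track last position of each char):
  Position 0 ('e'): window [0,0] length 1 -- new best
  Position 1 ('a'): window [0,1] length 2 -- new best
  Position 2 ('f'): window [0,2] length 3 -- new best
  Position 3 ('b'): window [0,3] length 4 -- new best
  Position 4 ('a'): repeat (last at 1), move window start to 2
  Position 4 ('a'): window [2,4] length 3
  Position 5 ('a'): repeat (last at 4), move window start to 5
  Position 5 ('a'): window [5,5] length 1
  Position 6 ('a'): repeat (last at 5), move window start to 6
  Position 6 ('a'): window [6,6] length 1
  Position 7 ('h'): window [6,7] length 2
Longest substring with no repeats: "eafb" with length 4

4


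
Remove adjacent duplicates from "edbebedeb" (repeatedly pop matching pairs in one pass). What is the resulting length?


Input: edbebedeb
Stack-based adjacent duplicate removal:
  Read 'e': push. Stack: e
  Read 'd': push. Stack: ed
  Read 'b': push. Stack: edb
  Read 'e': push. Stack: edbe
  Read 'b': push. Stack: edbeb
  Read 'e': push. Stack: edbebe
  Read 'd': push. Stack: edbebed
  Read 'e': push. Stack: edbebede
  Read 'b': push. Stack: edbebedeb
Final stack: "edbebedeb" (length 9)

9


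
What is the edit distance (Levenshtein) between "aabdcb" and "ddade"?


Computing edit distance: "aabdcb" -> "ddade"
DP table:
           d    d    a    d    e
      0    1    2    3    4    5
  a   1    1    2    2    3    4
  a   2    2    2    2    3    4
  b   3    3    3    3    3    4
  d   4    3    3    4    3    4
  c   5    4    4    4    4    4
  b   6    5    5    5    5    5
Edit distance = dp[6][5] = 5

5


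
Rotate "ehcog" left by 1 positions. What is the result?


Input: "ehcog", rotate left by 1
First 1 characters: "e"
Remaining characters: "hcog"
Concatenate remaining + first: "hcog" + "e" = "hcoge"

hcoge


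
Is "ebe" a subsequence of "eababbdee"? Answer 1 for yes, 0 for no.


Check if "ebe" is a subsequence of "eababbdee"
Greedy scan:
  Position 0 ('e'): matches sub[0] = 'e'
  Position 1 ('a'): no match needed
  Position 2 ('b'): matches sub[1] = 'b'
  Position 3 ('a'): no match needed
  Position 4 ('b'): no match needed
  Position 5 ('b'): no match needed
  Position 6 ('d'): no match needed
  Position 7 ('e'): matches sub[2] = 'e'
  Position 8 ('e'): no match needed
All 3 characters matched => is a subsequence

1


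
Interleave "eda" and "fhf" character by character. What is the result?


Interleaving "eda" and "fhf":
  Position 0: 'e' from first, 'f' from second => "ef"
  Position 1: 'd' from first, 'h' from second => "dh"
  Position 2: 'a' from first, 'f' from second => "af"
Result: efdhaf

efdhaf


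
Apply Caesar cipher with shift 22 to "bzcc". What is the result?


Caesar cipher: shift "bzcc" by 22
  'b' (pos 1) + 22 = pos 23 = 'x'
  'z' (pos 25) + 22 = pos 21 = 'v'
  'c' (pos 2) + 22 = pos 24 = 'y'
  'c' (pos 2) + 22 = pos 24 = 'y'
Result: xvyy

xvyy


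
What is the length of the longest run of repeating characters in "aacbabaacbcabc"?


Input: "aacbabaacbcabc"
Scanning for longest run:
  Position 1 ('a'): continues run of 'a', length=2
  Position 2 ('c'): new char, reset run to 1
  Position 3 ('b'): new char, reset run to 1
  Position 4 ('a'): new char, reset run to 1
  Position 5 ('b'): new char, reset run to 1
  Position 6 ('a'): new char, reset run to 1
  Position 7 ('a'): continues run of 'a', length=2
  Position 8 ('c'): new char, reset run to 1
  Position 9 ('b'): new char, reset run to 1
  Position 10 ('c'): new char, reset run to 1
  Position 11 ('a'): new char, reset run to 1
  Position 12 ('b'): new char, reset run to 1
  Position 13 ('c'): new char, reset run to 1
Longest run: 'a' with length 2

2


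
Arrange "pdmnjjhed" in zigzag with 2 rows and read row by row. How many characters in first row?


Zigzag "pdmnjjhed" into 2 rows:
Placing characters:
  'p' => row 0
  'd' => row 1
  'm' => row 0
  'n' => row 1
  'j' => row 0
  'j' => row 1
  'h' => row 0
  'e' => row 1
  'd' => row 0
Rows:
  Row 0: "pmjhd"
  Row 1: "dnje"
First row length: 5

5


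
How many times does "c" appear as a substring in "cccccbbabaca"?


Searching for "c" in "cccccbbabaca"
Scanning each position:
  Position 0: "c" => MATCH
  Position 1: "c" => MATCH
  Position 2: "c" => MATCH
  Position 3: "c" => MATCH
  Position 4: "c" => MATCH
  Position 5: "b" => no
  Position 6: "b" => no
  Position 7: "a" => no
  Position 8: "b" => no
  Position 9: "a" => no
  Position 10: "c" => MATCH
  Position 11: "a" => no
Total occurrences: 6

6


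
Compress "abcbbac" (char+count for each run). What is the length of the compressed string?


Input: abcbbac
Runs:
  'a' x 1 => "a1"
  'b' x 1 => "b1"
  'c' x 1 => "c1"
  'b' x 2 => "b2"
  'a' x 1 => "a1"
  'c' x 1 => "c1"
Compressed: "a1b1c1b2a1c1"
Compressed length: 12

12


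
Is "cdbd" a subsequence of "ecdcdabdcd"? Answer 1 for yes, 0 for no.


Check if "cdbd" is a subsequence of "ecdcdabdcd"
Greedy scan:
  Position 0 ('e'): no match needed
  Position 1 ('c'): matches sub[0] = 'c'
  Position 2 ('d'): matches sub[1] = 'd'
  Position 3 ('c'): no match needed
  Position 4 ('d'): no match needed
  Position 5 ('a'): no match needed
  Position 6 ('b'): matches sub[2] = 'b'
  Position 7 ('d'): matches sub[3] = 'd'
  Position 8 ('c'): no match needed
  Position 9 ('d'): no match needed
All 4 characters matched => is a subsequence

1


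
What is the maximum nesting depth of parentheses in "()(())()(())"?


Input: "()(())()(())"
Tracking depth:
  Position 0 '(': depth becomes 1
  Position 1 ')': depth becomes 0
  Position 2 '(': depth becomes 1
  Position 3 '(': depth becomes 2
  Position 4 ')': depth becomes 1
  Position 5 ')': depth becomes 0
  Position 6 '(': depth becomes 1
  Position 7 ')': depth becomes 0
  Position 8 '(': depth becomes 1
  Position 9 '(': depth becomes 2
  Position 10 ')': depth becomes 1
  Position 11 ')': depth becomes 0
Maximum depth reached: 2

2


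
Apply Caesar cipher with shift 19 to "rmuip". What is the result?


Caesar cipher: shift "rmuip" by 19
  'r' (pos 17) + 19 = pos 10 = 'k'
  'm' (pos 12) + 19 = pos 5 = 'f'
  'u' (pos 20) + 19 = pos 13 = 'n'
  'i' (pos 8) + 19 = pos 1 = 'b'
  'p' (pos 15) + 19 = pos 8 = 'i'
Result: kfnbi

kfnbi


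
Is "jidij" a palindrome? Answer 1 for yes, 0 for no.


Input: jidij
Reversed: jidij
  Compare pos 0 ('j') with pos 4 ('j'): match
  Compare pos 1 ('i') with pos 3 ('i'): match
Result: palindrome

1


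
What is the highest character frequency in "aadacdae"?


Input: aadacdae
Character counts:
  'a': 4
  'c': 1
  'd': 2
  'e': 1
Maximum frequency: 4

4


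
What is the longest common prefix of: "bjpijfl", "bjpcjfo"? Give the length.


Words: bjpijfl, bjpcjfo
  Position 0: all 'b' => match
  Position 1: all 'j' => match
  Position 2: all 'p' => match
  Position 3: ('i', 'c') => mismatch, stop
LCP = "bjp" (length 3)

3


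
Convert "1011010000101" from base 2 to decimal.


Input: "1011010000101" in base 2
Positional expansion:
  Digit '1' (value 1) x 2^12 = 4096
  Digit '0' (value 0) x 2^11 = 0
  Digit '1' (value 1) x 2^10 = 1024
  Digit '1' (value 1) x 2^9 = 512
  Digit '0' (value 0) x 2^8 = 0
  Digit '1' (value 1) x 2^7 = 128
  Digit '0' (value 0) x 2^6 = 0
  Digit '0' (value 0) x 2^5 = 0
  Digit '0' (value 0) x 2^4 = 0
  Digit '0' (value 0) x 2^3 = 0
  Digit '1' (value 1) x 2^2 = 4
  Digit '0' (value 0) x 2^1 = 0
  Digit '1' (value 1) x 2^0 = 1
Sum = 5765

5765


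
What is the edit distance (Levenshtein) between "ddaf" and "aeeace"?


Computing edit distance: "ddaf" -> "aeeace"
DP table:
           a    e    e    a    c    e
      0    1    2    3    4    5    6
  d   1    1    2    3    4    5    6
  d   2    2    2    3    4    5    6
  a   3    2    3    3    3    4    5
  f   4    3    3    4    4    4    5
Edit distance = dp[4][6] = 5

5


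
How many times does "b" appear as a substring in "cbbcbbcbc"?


Searching for "b" in "cbbcbbcbc"
Scanning each position:
  Position 0: "c" => no
  Position 1: "b" => MATCH
  Position 2: "b" => MATCH
  Position 3: "c" => no
  Position 4: "b" => MATCH
  Position 5: "b" => MATCH
  Position 6: "c" => no
  Position 7: "b" => MATCH
  Position 8: "c" => no
Total occurrences: 5

5


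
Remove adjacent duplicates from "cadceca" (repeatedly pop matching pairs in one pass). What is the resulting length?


Input: cadceca
Stack-based adjacent duplicate removal:
  Read 'c': push. Stack: c
  Read 'a': push. Stack: ca
  Read 'd': push. Stack: cad
  Read 'c': push. Stack: cadc
  Read 'e': push. Stack: cadce
  Read 'c': push. Stack: cadcec
  Read 'a': push. Stack: cadceca
Final stack: "cadceca" (length 7)

7


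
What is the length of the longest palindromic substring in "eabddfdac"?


Input: "eabddfdac"
Checking substrings for palindromes:
  [4:7] "dfd" (len 3) => palindrome
  [3:5] "dd" (len 2) => palindrome
Longest palindromic substring: "dfd" with length 3

3


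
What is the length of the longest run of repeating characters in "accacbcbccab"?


Input: "accacbcbccab"
Scanning for longest run:
  Position 1 ('c'): new char, reset run to 1
  Position 2 ('c'): continues run of 'c', length=2
  Position 3 ('a'): new char, reset run to 1
  Position 4 ('c'): new char, reset run to 1
  Position 5 ('b'): new char, reset run to 1
  Position 6 ('c'): new char, reset run to 1
  Position 7 ('b'): new char, reset run to 1
  Position 8 ('c'): new char, reset run to 1
  Position 9 ('c'): continues run of 'c', length=2
  Position 10 ('a'): new char, reset run to 1
  Position 11 ('b'): new char, reset run to 1
Longest run: 'c' with length 2

2


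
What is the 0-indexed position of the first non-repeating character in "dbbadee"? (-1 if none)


Input: dbbadee
Character frequencies:
  'a': 1
  'b': 2
  'd': 2
  'e': 2
Scanning left to right for freq == 1:
  Position 0 ('d'): freq=2, skip
  Position 1 ('b'): freq=2, skip
  Position 2 ('b'): freq=2, skip
  Position 3 ('a'): unique! => answer = 3

3


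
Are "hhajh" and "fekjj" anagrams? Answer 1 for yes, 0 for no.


Strings: "hhajh", "fekjj"
Sorted first:  ahhhj
Sorted second: efjjk
Differ at position 0: 'a' vs 'e' => not anagrams

0


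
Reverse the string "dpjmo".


Input: dpjmo
Reading characters right to left:
  Position 4: 'o'
  Position 3: 'm'
  Position 2: 'j'
  Position 1: 'p'
  Position 0: 'd'
Reversed: omjpd

omjpd


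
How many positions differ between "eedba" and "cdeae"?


Comparing "eedba" and "cdeae" position by position:
  Position 0: 'e' vs 'c' => DIFFER
  Position 1: 'e' vs 'd' => DIFFER
  Position 2: 'd' vs 'e' => DIFFER
  Position 3: 'b' vs 'a' => DIFFER
  Position 4: 'a' vs 'e' => DIFFER
Positions that differ: 5

5


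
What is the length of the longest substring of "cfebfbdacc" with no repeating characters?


Input: "cfebfbdacc"
Sliding window (track last position of each char):
  Position 0 ('c'): window [0,0] length 1 -- new best
  Position 1 ('f'): window [0,1] length 2 -- new best
  Position 2 ('e'): window [0,2] length 3 -- new best
  Position 3 ('b'): window [0,3] length 4 -- new best
  Position 4 ('f'): repeat (last at 1), move window start to 2
  Position 4 ('f'): window [2,4] length 3
  Position 5 ('b'): repeat (last at 3), move window start to 4
  Position 5 ('b'): window [4,5] length 2
  Position 6 ('d'): window [4,6] length 3
  Position 7 ('a'): window [4,7] length 4
  Position 8 ('c'): window [4,8] length 5 -- new best
  Position 9 ('c'): repeat (last at 8), move window start to 9
  Position 9 ('c'): window [9,9] length 1
Longest substring with no repeats: "fbdac" with length 5

5


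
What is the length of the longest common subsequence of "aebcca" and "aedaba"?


LCS of "aebcca" and "aedaba"
DP table:
           a    e    d    a    b    a
      0    0    0    0    0    0    0
  a   0    1    1    1    1    1    1
  e   0    1    2    2    2    2    2
  b   0    1    2    2    2    3    3
  c   0    1    2    2    2    3    3
  c   0    1    2    2    2    3    3
  a   0    1    2    2    3    3    4
LCS length = dp[6][6] = 4

4


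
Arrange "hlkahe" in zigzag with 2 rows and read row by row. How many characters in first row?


Zigzag "hlkahe" into 2 rows:
Placing characters:
  'h' => row 0
  'l' => row 1
  'k' => row 0
  'a' => row 1
  'h' => row 0
  'e' => row 1
Rows:
  Row 0: "hkh"
  Row 1: "lae"
First row length: 3

3


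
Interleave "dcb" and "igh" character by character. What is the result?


Interleaving "dcb" and "igh":
  Position 0: 'd' from first, 'i' from second => "di"
  Position 1: 'c' from first, 'g' from second => "cg"
  Position 2: 'b' from first, 'h' from second => "bh"
Result: dicgbh

dicgbh


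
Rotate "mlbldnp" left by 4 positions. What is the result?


Input: "mlbldnp", rotate left by 4
First 4 characters: "mlbl"
Remaining characters: "dnp"
Concatenate remaining + first: "dnp" + "mlbl" = "dnpmlbl"

dnpmlbl


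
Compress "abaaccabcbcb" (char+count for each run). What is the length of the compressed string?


Input: abaaccabcbcb
Runs:
  'a' x 1 => "a1"
  'b' x 1 => "b1"
  'a' x 2 => "a2"
  'c' x 2 => "c2"
  'a' x 1 => "a1"
  'b' x 1 => "b1"
  'c' x 1 => "c1"
  'b' x 1 => "b1"
  'c' x 1 => "c1"
  'b' x 1 => "b1"
Compressed: "a1b1a2c2a1b1c1b1c1b1"
Compressed length: 20

20


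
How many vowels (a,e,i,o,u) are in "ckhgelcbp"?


Input: ckhgelcbp
Checking each character:
  'c' at position 0: consonant
  'k' at position 1: consonant
  'h' at position 2: consonant
  'g' at position 3: consonant
  'e' at position 4: vowel (running total: 1)
  'l' at position 5: consonant
  'c' at position 6: consonant
  'b' at position 7: consonant
  'p' at position 8: consonant
Total vowels: 1

1


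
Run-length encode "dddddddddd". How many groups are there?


Input: dddddddddd
Scanning for consecutive runs:
  Group 1: 'd' x 10 (positions 0-9)
Total groups: 1

1


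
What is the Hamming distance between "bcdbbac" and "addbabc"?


Comparing "bcdbbac" and "addbabc" position by position:
  Position 0: 'b' vs 'a' => differ
  Position 1: 'c' vs 'd' => differ
  Position 2: 'd' vs 'd' => same
  Position 3: 'b' vs 'b' => same
  Position 4: 'b' vs 'a' => differ
  Position 5: 'a' vs 'b' => differ
  Position 6: 'c' vs 'c' => same
Total differences (Hamming distance): 4

4


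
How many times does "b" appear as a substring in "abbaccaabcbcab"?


Searching for "b" in "abbaccaabcbcab"
Scanning each position:
  Position 0: "a" => no
  Position 1: "b" => MATCH
  Position 2: "b" => MATCH
  Position 3: "a" => no
  Position 4: "c" => no
  Position 5: "c" => no
  Position 6: "a" => no
  Position 7: "a" => no
  Position 8: "b" => MATCH
  Position 9: "c" => no
  Position 10: "b" => MATCH
  Position 11: "c" => no
  Position 12: "a" => no
  Position 13: "b" => MATCH
Total occurrences: 5

5


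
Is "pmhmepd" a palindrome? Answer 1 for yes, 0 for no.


Input: pmhmepd
Reversed: dpemhmp
  Compare pos 0 ('p') with pos 6 ('d'): MISMATCH
  Compare pos 1 ('m') with pos 5 ('p'): MISMATCH
  Compare pos 2 ('h') with pos 4 ('e'): MISMATCH
Result: not a palindrome

0


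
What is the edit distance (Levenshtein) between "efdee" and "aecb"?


Computing edit distance: "efdee" -> "aecb"
DP table:
           a    e    c    b
      0    1    2    3    4
  e   1    1    1    2    3
  f   2    2    2    2    3
  d   3    3    3    3    3
  e   4    4    3    4    4
  e   5    5    4    4    5
Edit distance = dp[5][4] = 5

5


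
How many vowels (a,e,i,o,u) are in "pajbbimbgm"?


Input: pajbbimbgm
Checking each character:
  'p' at position 0: consonant
  'a' at position 1: vowel (running total: 1)
  'j' at position 2: consonant
  'b' at position 3: consonant
  'b' at position 4: consonant
  'i' at position 5: vowel (running total: 2)
  'm' at position 6: consonant
  'b' at position 7: consonant
  'g' at position 8: consonant
  'm' at position 9: consonant
Total vowels: 2

2


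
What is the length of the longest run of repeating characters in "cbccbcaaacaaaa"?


Input: "cbccbcaaacaaaa"
Scanning for longest run:
  Position 1 ('b'): new char, reset run to 1
  Position 2 ('c'): new char, reset run to 1
  Position 3 ('c'): continues run of 'c', length=2
  Position 4 ('b'): new char, reset run to 1
  Position 5 ('c'): new char, reset run to 1
  Position 6 ('a'): new char, reset run to 1
  Position 7 ('a'): continues run of 'a', length=2
  Position 8 ('a'): continues run of 'a', length=3
  Position 9 ('c'): new char, reset run to 1
  Position 10 ('a'): new char, reset run to 1
  Position 11 ('a'): continues run of 'a', length=2
  Position 12 ('a'): continues run of 'a', length=3
  Position 13 ('a'): continues run of 'a', length=4
Longest run: 'a' with length 4

4


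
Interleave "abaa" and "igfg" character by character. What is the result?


Interleaving "abaa" and "igfg":
  Position 0: 'a' from first, 'i' from second => "ai"
  Position 1: 'b' from first, 'g' from second => "bg"
  Position 2: 'a' from first, 'f' from second => "af"
  Position 3: 'a' from first, 'g' from second => "ag"
Result: aibgafag

aibgafag


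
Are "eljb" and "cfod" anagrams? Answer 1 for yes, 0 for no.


Strings: "eljb", "cfod"
Sorted first:  bejl
Sorted second: cdfo
Differ at position 0: 'b' vs 'c' => not anagrams

0


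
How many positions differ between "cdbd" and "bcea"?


Comparing "cdbd" and "bcea" position by position:
  Position 0: 'c' vs 'b' => DIFFER
  Position 1: 'd' vs 'c' => DIFFER
  Position 2: 'b' vs 'e' => DIFFER
  Position 3: 'd' vs 'a' => DIFFER
Positions that differ: 4

4


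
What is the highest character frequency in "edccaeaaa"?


Input: edccaeaaa
Character counts:
  'a': 4
  'c': 2
  'd': 1
  'e': 2
Maximum frequency: 4

4


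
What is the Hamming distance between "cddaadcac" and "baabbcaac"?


Comparing "cddaadcac" and "baabbcaac" position by position:
  Position 0: 'c' vs 'b' => differ
  Position 1: 'd' vs 'a' => differ
  Position 2: 'd' vs 'a' => differ
  Position 3: 'a' vs 'b' => differ
  Position 4: 'a' vs 'b' => differ
  Position 5: 'd' vs 'c' => differ
  Position 6: 'c' vs 'a' => differ
  Position 7: 'a' vs 'a' => same
  Position 8: 'c' vs 'c' => same
Total differences (Hamming distance): 7

7


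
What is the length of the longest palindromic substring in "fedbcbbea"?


Input: "fedbcbbea"
Checking substrings for palindromes:
  [3:6] "bcb" (len 3) => palindrome
  [5:7] "bb" (len 2) => palindrome
Longest palindromic substring: "bcb" with length 3

3


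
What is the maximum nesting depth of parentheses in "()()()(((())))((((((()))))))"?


Input: "()()()(((())))((((((()))))))"
Tracking depth:
  Position 0 '(': depth becomes 1
  Position 1 ')': depth becomes 0
  Position 2 '(': depth becomes 1
  Position 3 ')': depth becomes 0
  Position 4 '(': depth becomes 1
  Position 5 ')': depth becomes 0
  Position 6 '(': depth becomes 1
  Position 7 '(': depth becomes 2
  Position 8 '(': depth becomes 3
  Position 9 '(': depth becomes 4
  Position 10 ')': depth becomes 3
  Position 11 ')': depth becomes 2
  Position 12 ')': depth becomes 1
  Position 13 ')': depth becomes 0
  Position 14 '(': depth becomes 1
  Position 15 '(': depth becomes 2
  Position 16 '(': depth becomes 3
  Position 17 '(': depth becomes 4
  Position 18 '(': depth becomes 5
  Position 19 '(': depth becomes 6
  Position 20 '(': depth becomes 7
  Position 21 ')': depth becomes 6
  Position 22 ')': depth becomes 5
  Position 23 ')': depth becomes 4
  Position 24 ')': depth becomes 3
  Position 25 ')': depth becomes 2
  Position 26 ')': depth becomes 1
  Position 27 ')': depth becomes 0
Maximum depth reached: 7

7


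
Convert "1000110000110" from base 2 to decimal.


Input: "1000110000110" in base 2
Positional expansion:
  Digit '1' (value 1) x 2^12 = 4096
  Digit '0' (value 0) x 2^11 = 0
  Digit '0' (value 0) x 2^10 = 0
  Digit '0' (value 0) x 2^9 = 0
  Digit '1' (value 1) x 2^8 = 256
  Digit '1' (value 1) x 2^7 = 128
  Digit '0' (value 0) x 2^6 = 0
  Digit '0' (value 0) x 2^5 = 0
  Digit '0' (value 0) x 2^4 = 0
  Digit '0' (value 0) x 2^3 = 0
  Digit '1' (value 1) x 2^2 = 4
  Digit '1' (value 1) x 2^1 = 2
  Digit '0' (value 0) x 2^0 = 0
Sum = 4486

4486
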